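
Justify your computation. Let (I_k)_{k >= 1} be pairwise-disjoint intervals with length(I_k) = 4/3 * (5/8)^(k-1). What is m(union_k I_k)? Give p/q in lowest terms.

By countable additivity of the Lebesgue measure on pairwise disjoint measurable sets,
  m(union_{k >= 1} I_k) = sum_{k >= 1} m(I_k) = sum_{k >= 1} a * r^(k-1),
  with a = 4/3 and r = 5/8.
Since 0 < r = 5/8 < 1, the geometric series converges:
  sum_{k >= 1} a * r^(k-1) = a / (1 - r).
  = 4/3 / (1 - 5/8)
  = 4/3 / (3/8)
  = 32/9.

32/9


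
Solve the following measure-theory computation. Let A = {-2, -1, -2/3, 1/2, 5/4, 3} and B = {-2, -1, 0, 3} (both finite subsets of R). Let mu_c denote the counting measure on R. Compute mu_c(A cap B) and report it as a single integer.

Counting measure on a finite set equals cardinality. mu_c(A cap B) = |A cap B| (elements appearing in both).
Enumerating the elements of A that also lie in B gives 3 element(s).
So mu_c(A cap B) = 3.

3


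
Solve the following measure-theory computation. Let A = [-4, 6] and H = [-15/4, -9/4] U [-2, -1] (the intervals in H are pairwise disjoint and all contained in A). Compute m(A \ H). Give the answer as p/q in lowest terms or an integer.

The ambient interval has length m(A) = 6 - (-4) = 10.
Since the holes are disjoint and sit inside A, by finite additivity
  m(H) = sum_i (b_i - a_i), and m(A \ H) = m(A) - m(H).
Computing the hole measures:
  m(H_1) = -9/4 - (-15/4) = 3/2.
  m(H_2) = -1 - (-2) = 1.
Summed: m(H) = 3/2 + 1 = 5/2.
So m(A \ H) = 10 - 5/2 = 15/2.

15/2


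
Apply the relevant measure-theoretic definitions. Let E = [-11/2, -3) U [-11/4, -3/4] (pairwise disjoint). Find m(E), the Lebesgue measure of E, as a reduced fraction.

For pairwise disjoint intervals, m(union_i I_i) = sum_i m(I_i),
and m is invariant under swapping open/closed endpoints (single points have measure 0).
So m(E) = sum_i (b_i - a_i).
  I_1 has length -3 - (-11/2) = 5/2.
  I_2 has length -3/4 - (-11/4) = 2.
Summing:
  m(E) = 5/2 + 2 = 9/2.

9/2


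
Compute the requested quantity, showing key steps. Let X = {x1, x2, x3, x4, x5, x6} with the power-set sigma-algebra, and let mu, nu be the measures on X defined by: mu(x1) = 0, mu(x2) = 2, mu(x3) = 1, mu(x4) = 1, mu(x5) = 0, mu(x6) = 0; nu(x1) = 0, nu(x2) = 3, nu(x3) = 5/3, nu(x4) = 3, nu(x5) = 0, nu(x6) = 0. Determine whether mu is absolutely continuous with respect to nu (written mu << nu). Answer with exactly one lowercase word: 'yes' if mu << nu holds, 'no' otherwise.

mu << nu means: every nu-null measurable set is also mu-null; equivalently, for every atom x, if nu({x}) = 0 then mu({x}) = 0.
Checking each atom:
  x1: nu = 0, mu = 0 -> consistent with mu << nu.
  x2: nu = 3 > 0 -> no constraint.
  x3: nu = 5/3 > 0 -> no constraint.
  x4: nu = 3 > 0 -> no constraint.
  x5: nu = 0, mu = 0 -> consistent with mu << nu.
  x6: nu = 0, mu = 0 -> consistent with mu << nu.
No atom violates the condition. Therefore mu << nu.

yes


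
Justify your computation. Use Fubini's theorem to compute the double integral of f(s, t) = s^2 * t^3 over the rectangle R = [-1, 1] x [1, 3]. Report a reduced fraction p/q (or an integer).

f(s, t) is a tensor product of a function of s and a function of t, and both factors are bounded continuous (hence Lebesgue integrable) on the rectangle, so Fubini's theorem applies:
  integral_R f d(m x m) = (integral_a1^b1 s^2 ds) * (integral_a2^b2 t^3 dt).
Inner integral in s: integral_{-1}^{1} s^2 ds = (1^3 - (-1)^3)/3
  = 2/3.
Inner integral in t: integral_{1}^{3} t^3 dt = (3^4 - 1^4)/4
  = 20.
Product: (2/3) * (20) = 40/3.

40/3


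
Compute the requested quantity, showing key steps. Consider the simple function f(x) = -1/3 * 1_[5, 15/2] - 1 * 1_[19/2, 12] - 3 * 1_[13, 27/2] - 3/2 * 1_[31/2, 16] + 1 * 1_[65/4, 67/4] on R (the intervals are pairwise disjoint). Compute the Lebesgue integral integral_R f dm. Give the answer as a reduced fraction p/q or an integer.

For a simple function f = sum_i c_i * 1_{A_i} with disjoint A_i,
  integral f dm = sum_i c_i * m(A_i).
Lengths of the A_i:
  m(A_1) = 15/2 - 5 = 5/2.
  m(A_2) = 12 - 19/2 = 5/2.
  m(A_3) = 27/2 - 13 = 1/2.
  m(A_4) = 16 - 31/2 = 1/2.
  m(A_5) = 67/4 - 65/4 = 1/2.
Contributions c_i * m(A_i):
  (-1/3) * (5/2) = -5/6.
  (-1) * (5/2) = -5/2.
  (-3) * (1/2) = -3/2.
  (-3/2) * (1/2) = -3/4.
  (1) * (1/2) = 1/2.
Total: -5/6 - 5/2 - 3/2 - 3/4 + 1/2 = -61/12.

-61/12


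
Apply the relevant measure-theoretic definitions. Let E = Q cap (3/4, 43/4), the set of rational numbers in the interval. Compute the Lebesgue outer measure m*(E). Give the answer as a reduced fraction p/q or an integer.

The set Q cap (3/4, 43/4) is countable (a subset of the countable set Q). Lebesgue outer measure of any countable set is 0: each singleton {q} has m*({q}) = 0, and by countable subadditivity m*(union_k {q_k}) <= sum_k m*({q_k}) = sum_k 0 = 0. The reverse inequality m*(E) >= 0 is automatic. So m*(Q cap (3/4, 43/4)) = 0.

0


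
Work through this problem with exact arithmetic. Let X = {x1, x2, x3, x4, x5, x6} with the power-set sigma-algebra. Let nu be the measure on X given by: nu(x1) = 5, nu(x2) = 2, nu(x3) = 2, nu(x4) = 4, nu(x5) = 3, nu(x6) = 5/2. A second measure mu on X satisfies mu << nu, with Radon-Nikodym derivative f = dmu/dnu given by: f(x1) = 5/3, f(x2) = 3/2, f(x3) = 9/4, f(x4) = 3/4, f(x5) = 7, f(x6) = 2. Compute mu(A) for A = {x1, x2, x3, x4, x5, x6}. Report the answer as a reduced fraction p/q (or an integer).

By the defining property of the Radon-Nikodym derivative, for every measurable set A,
  mu(A) = integral_A f dnu.
Since nu is a discrete measure concentrated on the atoms of X, the integral over A reduces to the sum
  mu(A) = sum_{x in A} f(x) * nu({x}).
Computing each term:
  x1: f(x1) * nu(x1) = 5/3 * 5 = 25/3.
  x2: f(x2) * nu(x2) = 3/2 * 2 = 3.
  x3: f(x3) * nu(x3) = 9/4 * 2 = 9/2.
  x4: f(x4) * nu(x4) = 3/4 * 4 = 3.
  x5: f(x5) * nu(x5) = 7 * 3 = 21.
  x6: f(x6) * nu(x6) = 2 * 5/2 = 5.
Summing: mu(A) = 25/3 + 3 + 9/2 + 3 + 21 + 5 = 269/6.

269/6


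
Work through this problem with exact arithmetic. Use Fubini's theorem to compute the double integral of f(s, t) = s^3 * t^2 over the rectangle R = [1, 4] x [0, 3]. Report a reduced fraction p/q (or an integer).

f(s, t) is a tensor product of a function of s and a function of t, and both factors are bounded continuous (hence Lebesgue integrable) on the rectangle, so Fubini's theorem applies:
  integral_R f d(m x m) = (integral_a1^b1 s^3 ds) * (integral_a2^b2 t^2 dt).
Inner integral in s: integral_{1}^{4} s^3 ds = (4^4 - 1^4)/4
  = 255/4.
Inner integral in t: integral_{0}^{3} t^2 dt = (3^3 - 0^3)/3
  = 9.
Product: (255/4) * (9) = 2295/4.

2295/4


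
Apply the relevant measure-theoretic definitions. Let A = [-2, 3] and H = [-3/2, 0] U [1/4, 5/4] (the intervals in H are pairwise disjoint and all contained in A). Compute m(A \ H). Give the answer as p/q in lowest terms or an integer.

The ambient interval has length m(A) = 3 - (-2) = 5.
Since the holes are disjoint and sit inside A, by finite additivity
  m(H) = sum_i (b_i - a_i), and m(A \ H) = m(A) - m(H).
Computing the hole measures:
  m(H_1) = 0 - (-3/2) = 3/2.
  m(H_2) = 5/4 - 1/4 = 1.
Summed: m(H) = 3/2 + 1 = 5/2.
So m(A \ H) = 5 - 5/2 = 5/2.

5/2


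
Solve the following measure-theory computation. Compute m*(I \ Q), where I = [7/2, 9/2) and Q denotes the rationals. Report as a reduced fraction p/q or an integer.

The interval I = [7/2, 9/2) has m(I) = 9/2 - 7/2 = 1 (endpoints are measure-zero, so open/closed/half-open agree). Write I = (I cap Q) u (I \ Q). The rationals in I are countable, so m*(I cap Q) = 0 (cover each rational by intervals whose total length is arbitrarily small). By countable subadditivity m*(I) <= m*(I cap Q) + m*(I \ Q), hence m*(I \ Q) >= m(I) = 1. The reverse inequality m*(I \ Q) <= m*(I) = 1 is trivial since (I \ Q) is a subset of I. Therefore m*(I \ Q) = 1.

1


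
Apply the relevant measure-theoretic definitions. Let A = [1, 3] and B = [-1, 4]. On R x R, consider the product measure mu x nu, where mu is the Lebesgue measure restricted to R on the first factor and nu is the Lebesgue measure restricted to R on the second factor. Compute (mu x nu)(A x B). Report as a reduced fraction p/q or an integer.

For a measurable rectangle A x B, the product measure satisfies
  (mu x nu)(A x B) = mu(A) * nu(B).
  mu(A) = 2.
  nu(B) = 5.
  (mu x nu)(A x B) = 2 * 5 = 10.

10


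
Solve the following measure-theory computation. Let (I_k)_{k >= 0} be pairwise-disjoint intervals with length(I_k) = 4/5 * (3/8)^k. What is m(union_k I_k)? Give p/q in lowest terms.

By countable additivity of the Lebesgue measure on pairwise disjoint measurable sets,
  m(union_{k >= 0} I_k) = sum_{k >= 0} m(I_k) = sum_{k >= 0} a * r^k,
  with a = 4/5 and r = 3/8.
Since 0 < r = 3/8 < 1, the geometric series converges:
  sum_{k >= 0} a * r^k = a / (1 - r).
  = 4/5 / (1 - 3/8)
  = 4/5 / (5/8)
  = 32/25.

32/25


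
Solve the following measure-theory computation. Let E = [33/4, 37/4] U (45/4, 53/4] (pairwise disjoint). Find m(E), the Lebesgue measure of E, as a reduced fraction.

For pairwise disjoint intervals, m(union_i I_i) = sum_i m(I_i),
and m is invariant under swapping open/closed endpoints (single points have measure 0).
So m(E) = sum_i (b_i - a_i).
  I_1 has length 37/4 - 33/4 = 1.
  I_2 has length 53/4 - 45/4 = 2.
Summing:
  m(E) = 1 + 2 = 3.

3


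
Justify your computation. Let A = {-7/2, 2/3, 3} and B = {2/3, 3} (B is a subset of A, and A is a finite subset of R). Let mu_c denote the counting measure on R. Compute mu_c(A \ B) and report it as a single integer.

Counting measure assigns mu_c(E) = |E| (number of elements) when E is finite. For B subset A, A \ B is the set of elements of A not in B, so |A \ B| = |A| - |B|.
|A| = 3, |B| = 2, so mu_c(A \ B) = 3 - 2 = 1.

1


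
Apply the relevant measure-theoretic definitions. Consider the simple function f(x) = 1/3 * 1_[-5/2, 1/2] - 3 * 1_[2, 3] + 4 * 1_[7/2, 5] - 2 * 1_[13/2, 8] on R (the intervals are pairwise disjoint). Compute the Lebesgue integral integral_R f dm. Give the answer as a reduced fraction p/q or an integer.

For a simple function f = sum_i c_i * 1_{A_i} with disjoint A_i,
  integral f dm = sum_i c_i * m(A_i).
Lengths of the A_i:
  m(A_1) = 1/2 - (-5/2) = 3.
  m(A_2) = 3 - 2 = 1.
  m(A_3) = 5 - 7/2 = 3/2.
  m(A_4) = 8 - 13/2 = 3/2.
Contributions c_i * m(A_i):
  (1/3) * (3) = 1.
  (-3) * (1) = -3.
  (4) * (3/2) = 6.
  (-2) * (3/2) = -3.
Total: 1 - 3 + 6 - 3 = 1.

1


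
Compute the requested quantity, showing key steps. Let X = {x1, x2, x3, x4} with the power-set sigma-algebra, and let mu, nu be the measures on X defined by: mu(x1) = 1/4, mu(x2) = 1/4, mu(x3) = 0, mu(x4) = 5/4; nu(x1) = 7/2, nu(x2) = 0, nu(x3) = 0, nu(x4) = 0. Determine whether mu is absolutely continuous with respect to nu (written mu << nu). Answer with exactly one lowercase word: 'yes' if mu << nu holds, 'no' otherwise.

mu << nu means: every nu-null measurable set is also mu-null; equivalently, for every atom x, if nu({x}) = 0 then mu({x}) = 0.
Checking each atom:
  x1: nu = 7/2 > 0 -> no constraint.
  x2: nu = 0, mu = 1/4 > 0 -> violates mu << nu.
  x3: nu = 0, mu = 0 -> consistent with mu << nu.
  x4: nu = 0, mu = 5/4 > 0 -> violates mu << nu.
The atom(s) x2, x4 violate the condition (nu = 0 but mu > 0). Therefore mu is NOT absolutely continuous w.r.t. nu.

no


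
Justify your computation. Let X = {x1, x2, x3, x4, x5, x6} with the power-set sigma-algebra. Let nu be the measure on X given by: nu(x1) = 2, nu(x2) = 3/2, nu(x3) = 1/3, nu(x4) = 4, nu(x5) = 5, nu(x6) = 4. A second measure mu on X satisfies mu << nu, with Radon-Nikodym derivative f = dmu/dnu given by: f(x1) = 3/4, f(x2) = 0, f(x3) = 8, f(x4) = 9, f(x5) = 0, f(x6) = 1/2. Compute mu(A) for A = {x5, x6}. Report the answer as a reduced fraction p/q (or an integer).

By the defining property of the Radon-Nikodym derivative, for every measurable set A,
  mu(A) = integral_A f dnu.
Since nu is a discrete measure concentrated on the atoms of X, the integral over A reduces to the sum
  mu(A) = sum_{x in A} f(x) * nu({x}).
Computing each term:
  x5: f(x5) * nu(x5) = 0 * 5 = 0.
  x6: f(x6) * nu(x6) = 1/2 * 4 = 2.
Summing: mu(A) = 0 + 2 = 2.

2


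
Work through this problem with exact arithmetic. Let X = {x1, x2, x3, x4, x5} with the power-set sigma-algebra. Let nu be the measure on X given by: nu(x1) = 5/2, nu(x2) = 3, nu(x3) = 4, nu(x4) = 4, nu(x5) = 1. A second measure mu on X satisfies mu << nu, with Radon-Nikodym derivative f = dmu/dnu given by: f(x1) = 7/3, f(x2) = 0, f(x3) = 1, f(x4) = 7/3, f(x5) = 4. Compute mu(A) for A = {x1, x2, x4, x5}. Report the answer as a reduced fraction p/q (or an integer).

By the defining property of the Radon-Nikodym derivative, for every measurable set A,
  mu(A) = integral_A f dnu.
Since nu is a discrete measure concentrated on the atoms of X, the integral over A reduces to the sum
  mu(A) = sum_{x in A} f(x) * nu({x}).
Computing each term:
  x1: f(x1) * nu(x1) = 7/3 * 5/2 = 35/6.
  x2: f(x2) * nu(x2) = 0 * 3 = 0.
  x4: f(x4) * nu(x4) = 7/3 * 4 = 28/3.
  x5: f(x5) * nu(x5) = 4 * 1 = 4.
Summing: mu(A) = 35/6 + 0 + 28/3 + 4 = 115/6.

115/6


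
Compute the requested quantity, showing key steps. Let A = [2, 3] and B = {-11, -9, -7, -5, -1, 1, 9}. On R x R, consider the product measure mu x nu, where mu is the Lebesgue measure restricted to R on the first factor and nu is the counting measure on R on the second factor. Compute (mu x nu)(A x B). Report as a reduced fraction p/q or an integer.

For a measurable rectangle A x B, the product measure satisfies
  (mu x nu)(A x B) = mu(A) * nu(B).
  mu(A) = 1.
  nu(B) = 7.
  (mu x nu)(A x B) = 1 * 7 = 7.

7


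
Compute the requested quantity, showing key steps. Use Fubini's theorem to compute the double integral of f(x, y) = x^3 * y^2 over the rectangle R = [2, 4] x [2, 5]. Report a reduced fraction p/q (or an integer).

f(x, y) is a tensor product of a function of x and a function of y, and both factors are bounded continuous (hence Lebesgue integrable) on the rectangle, so Fubini's theorem applies:
  integral_R f d(m x m) = (integral_a1^b1 x^3 dx) * (integral_a2^b2 y^2 dy).
Inner integral in x: integral_{2}^{4} x^3 dx = (4^4 - 2^4)/4
  = 60.
Inner integral in y: integral_{2}^{5} y^2 dy = (5^3 - 2^3)/3
  = 39.
Product: (60) * (39) = 2340.

2340


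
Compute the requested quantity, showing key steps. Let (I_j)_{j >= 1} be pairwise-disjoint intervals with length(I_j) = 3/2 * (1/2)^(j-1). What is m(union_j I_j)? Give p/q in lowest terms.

By countable additivity of the Lebesgue measure on pairwise disjoint measurable sets,
  m(union_{j >= 1} I_j) = sum_{j >= 1} m(I_j) = sum_{j >= 1} a * r^(j-1),
  with a = 3/2 and r = 1/2.
Since 0 < r = 1/2 < 1, the geometric series converges:
  sum_{j >= 1} a * r^(j-1) = a / (1 - r).
  = 3/2 / (1 - 1/2)
  = 3/2 / (1/2)
  = 3.

3


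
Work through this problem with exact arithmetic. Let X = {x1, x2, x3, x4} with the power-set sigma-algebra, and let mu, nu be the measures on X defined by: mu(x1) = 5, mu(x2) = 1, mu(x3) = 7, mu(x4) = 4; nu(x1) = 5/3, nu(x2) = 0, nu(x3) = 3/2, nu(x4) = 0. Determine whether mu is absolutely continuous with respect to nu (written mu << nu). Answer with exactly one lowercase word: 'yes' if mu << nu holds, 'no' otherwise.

mu << nu means: every nu-null measurable set is also mu-null; equivalently, for every atom x, if nu({x}) = 0 then mu({x}) = 0.
Checking each atom:
  x1: nu = 5/3 > 0 -> no constraint.
  x2: nu = 0, mu = 1 > 0 -> violates mu << nu.
  x3: nu = 3/2 > 0 -> no constraint.
  x4: nu = 0, mu = 4 > 0 -> violates mu << nu.
The atom(s) x2, x4 violate the condition (nu = 0 but mu > 0). Therefore mu is NOT absolutely continuous w.r.t. nu.

no


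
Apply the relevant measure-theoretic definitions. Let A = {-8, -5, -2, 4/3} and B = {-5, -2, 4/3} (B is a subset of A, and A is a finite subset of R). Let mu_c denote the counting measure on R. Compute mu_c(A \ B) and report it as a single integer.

Counting measure assigns mu_c(E) = |E| (number of elements) when E is finite. For B subset A, A \ B is the set of elements of A not in B, so |A \ B| = |A| - |B|.
|A| = 4, |B| = 3, so mu_c(A \ B) = 4 - 3 = 1.

1


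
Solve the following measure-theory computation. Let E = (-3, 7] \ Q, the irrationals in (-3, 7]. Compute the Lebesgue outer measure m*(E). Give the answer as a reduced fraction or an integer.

The interval I = (-3, 7] has m(I) = 7 - (-3) = 10 (endpoints are measure-zero, so open/closed/half-open agree). Write I = (I cap Q) u (I \ Q). The rationals in I are countable, so m*(I cap Q) = 0 (cover each rational by intervals whose total length is arbitrarily small). By countable subadditivity m*(I) <= m*(I cap Q) + m*(I \ Q), hence m*(I \ Q) >= m(I) = 10. The reverse inequality m*(I \ Q) <= m*(I) = 10 is trivial since (I \ Q) is a subset of I. Therefore m*(I \ Q) = 10.

10


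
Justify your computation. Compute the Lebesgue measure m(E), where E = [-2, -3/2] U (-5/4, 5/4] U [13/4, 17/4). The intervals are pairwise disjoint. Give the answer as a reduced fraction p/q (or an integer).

For pairwise disjoint intervals, m(union_i I_i) = sum_i m(I_i),
and m is invariant under swapping open/closed endpoints (single points have measure 0).
So m(E) = sum_i (b_i - a_i).
  I_1 has length -3/2 - (-2) = 1/2.
  I_2 has length 5/4 - (-5/4) = 5/2.
  I_3 has length 17/4 - 13/4 = 1.
Summing:
  m(E) = 1/2 + 5/2 + 1 = 4.

4


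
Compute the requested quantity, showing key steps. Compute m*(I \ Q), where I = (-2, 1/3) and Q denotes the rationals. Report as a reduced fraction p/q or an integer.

The interval I = (-2, 1/3) has m(I) = 1/3 - (-2) = 7/3 (endpoints are measure-zero, so open/closed/half-open agree). Write I = (I cap Q) u (I \ Q). The rationals in I are countable, so m*(I cap Q) = 0 (cover each rational by intervals whose total length is arbitrarily small). By countable subadditivity m*(I) <= m*(I cap Q) + m*(I \ Q), hence m*(I \ Q) >= m(I) = 7/3. The reverse inequality m*(I \ Q) <= m*(I) = 7/3 is trivial since (I \ Q) is a subset of I. Therefore m*(I \ Q) = 7/3.

7/3


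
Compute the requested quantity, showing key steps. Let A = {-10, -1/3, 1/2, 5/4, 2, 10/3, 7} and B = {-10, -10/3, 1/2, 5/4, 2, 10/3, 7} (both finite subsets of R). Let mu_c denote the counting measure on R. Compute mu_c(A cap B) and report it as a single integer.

Counting measure on a finite set equals cardinality. mu_c(A cap B) = |A cap B| (elements appearing in both).
Enumerating the elements of A that also lie in B gives 6 element(s).
So mu_c(A cap B) = 6.

6


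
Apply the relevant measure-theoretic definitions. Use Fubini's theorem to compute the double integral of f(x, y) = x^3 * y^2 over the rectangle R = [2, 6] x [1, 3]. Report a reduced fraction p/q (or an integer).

f(x, y) is a tensor product of a function of x and a function of y, and both factors are bounded continuous (hence Lebesgue integrable) on the rectangle, so Fubini's theorem applies:
  integral_R f d(m x m) = (integral_a1^b1 x^3 dx) * (integral_a2^b2 y^2 dy).
Inner integral in x: integral_{2}^{6} x^3 dx = (6^4 - 2^4)/4
  = 320.
Inner integral in y: integral_{1}^{3} y^2 dy = (3^3 - 1^3)/3
  = 26/3.
Product: (320) * (26/3) = 8320/3.

8320/3


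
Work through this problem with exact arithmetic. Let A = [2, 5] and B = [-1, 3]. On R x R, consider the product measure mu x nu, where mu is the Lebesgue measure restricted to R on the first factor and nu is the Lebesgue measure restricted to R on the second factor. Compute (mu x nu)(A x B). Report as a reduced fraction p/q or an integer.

For a measurable rectangle A x B, the product measure satisfies
  (mu x nu)(A x B) = mu(A) * nu(B).
  mu(A) = 3.
  nu(B) = 4.
  (mu x nu)(A x B) = 3 * 4 = 12.

12


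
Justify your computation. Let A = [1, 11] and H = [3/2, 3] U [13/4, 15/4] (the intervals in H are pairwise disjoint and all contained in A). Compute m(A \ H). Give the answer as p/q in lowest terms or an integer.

The ambient interval has length m(A) = 11 - 1 = 10.
Since the holes are disjoint and sit inside A, by finite additivity
  m(H) = sum_i (b_i - a_i), and m(A \ H) = m(A) - m(H).
Computing the hole measures:
  m(H_1) = 3 - 3/2 = 3/2.
  m(H_2) = 15/4 - 13/4 = 1/2.
Summed: m(H) = 3/2 + 1/2 = 2.
So m(A \ H) = 10 - 2 = 8.

8


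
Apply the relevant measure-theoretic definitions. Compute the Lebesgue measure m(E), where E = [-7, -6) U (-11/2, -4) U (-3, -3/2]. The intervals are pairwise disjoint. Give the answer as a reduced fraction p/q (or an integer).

For pairwise disjoint intervals, m(union_i I_i) = sum_i m(I_i),
and m is invariant under swapping open/closed endpoints (single points have measure 0).
So m(E) = sum_i (b_i - a_i).
  I_1 has length -6 - (-7) = 1.
  I_2 has length -4 - (-11/2) = 3/2.
  I_3 has length -3/2 - (-3) = 3/2.
Summing:
  m(E) = 1 + 3/2 + 3/2 = 4.

4


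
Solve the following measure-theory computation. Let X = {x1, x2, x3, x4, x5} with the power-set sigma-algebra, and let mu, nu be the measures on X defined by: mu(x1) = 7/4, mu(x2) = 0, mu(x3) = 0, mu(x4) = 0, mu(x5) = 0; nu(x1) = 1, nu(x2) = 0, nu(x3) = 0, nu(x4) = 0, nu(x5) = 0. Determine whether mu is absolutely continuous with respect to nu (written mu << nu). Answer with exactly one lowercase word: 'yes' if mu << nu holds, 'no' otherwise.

mu << nu means: every nu-null measurable set is also mu-null; equivalently, for every atom x, if nu({x}) = 0 then mu({x}) = 0.
Checking each atom:
  x1: nu = 1 > 0 -> no constraint.
  x2: nu = 0, mu = 0 -> consistent with mu << nu.
  x3: nu = 0, mu = 0 -> consistent with mu << nu.
  x4: nu = 0, mu = 0 -> consistent with mu << nu.
  x5: nu = 0, mu = 0 -> consistent with mu << nu.
No atom violates the condition. Therefore mu << nu.

yes


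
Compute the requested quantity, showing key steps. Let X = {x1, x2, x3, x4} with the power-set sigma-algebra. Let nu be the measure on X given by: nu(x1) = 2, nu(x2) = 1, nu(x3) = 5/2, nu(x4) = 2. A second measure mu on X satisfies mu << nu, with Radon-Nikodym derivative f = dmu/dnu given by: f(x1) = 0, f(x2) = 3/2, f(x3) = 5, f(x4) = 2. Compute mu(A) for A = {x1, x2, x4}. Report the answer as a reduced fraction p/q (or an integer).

By the defining property of the Radon-Nikodym derivative, for every measurable set A,
  mu(A) = integral_A f dnu.
Since nu is a discrete measure concentrated on the atoms of X, the integral over A reduces to the sum
  mu(A) = sum_{x in A} f(x) * nu({x}).
Computing each term:
  x1: f(x1) * nu(x1) = 0 * 2 = 0.
  x2: f(x2) * nu(x2) = 3/2 * 1 = 3/2.
  x4: f(x4) * nu(x4) = 2 * 2 = 4.
Summing: mu(A) = 0 + 3/2 + 4 = 11/2.

11/2


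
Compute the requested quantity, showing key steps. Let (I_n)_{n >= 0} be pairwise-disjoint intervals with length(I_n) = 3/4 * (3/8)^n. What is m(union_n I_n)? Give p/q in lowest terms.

By countable additivity of the Lebesgue measure on pairwise disjoint measurable sets,
  m(union_{n >= 0} I_n) = sum_{n >= 0} m(I_n) = sum_{n >= 0} a * r^n,
  with a = 3/4 and r = 3/8.
Since 0 < r = 3/8 < 1, the geometric series converges:
  sum_{n >= 0} a * r^n = a / (1 - r).
  = 3/4 / (1 - 3/8)
  = 3/4 / (5/8)
  = 6/5.

6/5


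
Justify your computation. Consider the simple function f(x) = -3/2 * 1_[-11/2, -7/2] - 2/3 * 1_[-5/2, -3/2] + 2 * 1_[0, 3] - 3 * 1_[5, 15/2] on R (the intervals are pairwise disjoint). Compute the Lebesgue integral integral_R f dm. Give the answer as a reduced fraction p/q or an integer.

For a simple function f = sum_i c_i * 1_{A_i} with disjoint A_i,
  integral f dm = sum_i c_i * m(A_i).
Lengths of the A_i:
  m(A_1) = -7/2 - (-11/2) = 2.
  m(A_2) = -3/2 - (-5/2) = 1.
  m(A_3) = 3 - 0 = 3.
  m(A_4) = 15/2 - 5 = 5/2.
Contributions c_i * m(A_i):
  (-3/2) * (2) = -3.
  (-2/3) * (1) = -2/3.
  (2) * (3) = 6.
  (-3) * (5/2) = -15/2.
Total: -3 - 2/3 + 6 - 15/2 = -31/6.

-31/6


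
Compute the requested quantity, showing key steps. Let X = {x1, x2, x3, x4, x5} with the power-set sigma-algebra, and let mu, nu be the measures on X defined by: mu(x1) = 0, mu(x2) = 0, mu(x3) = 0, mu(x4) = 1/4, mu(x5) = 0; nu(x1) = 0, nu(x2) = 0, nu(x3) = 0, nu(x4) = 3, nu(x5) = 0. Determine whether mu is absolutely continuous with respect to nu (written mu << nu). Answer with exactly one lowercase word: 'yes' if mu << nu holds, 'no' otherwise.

mu << nu means: every nu-null measurable set is also mu-null; equivalently, for every atom x, if nu({x}) = 0 then mu({x}) = 0.
Checking each atom:
  x1: nu = 0, mu = 0 -> consistent with mu << nu.
  x2: nu = 0, mu = 0 -> consistent with mu << nu.
  x3: nu = 0, mu = 0 -> consistent with mu << nu.
  x4: nu = 3 > 0 -> no constraint.
  x5: nu = 0, mu = 0 -> consistent with mu << nu.
No atom violates the condition. Therefore mu << nu.

yes


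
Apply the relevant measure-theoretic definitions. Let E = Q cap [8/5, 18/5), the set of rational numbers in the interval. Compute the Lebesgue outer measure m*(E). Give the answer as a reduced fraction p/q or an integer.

Q cap [8/5, 18/5) is countable; list its elements as q_1, q_2, ... . Fix eps > 0 and cover the k-th point by an interval of length eps * 2^(-k). The cover has total length eps * sum_{k>=1} 2^(-k) = eps, so by definition of outer measure m*(Q cap [8/5, 18/5)) <= eps. Since eps was arbitrary and m* >= 0, the outer measure is 0.

0


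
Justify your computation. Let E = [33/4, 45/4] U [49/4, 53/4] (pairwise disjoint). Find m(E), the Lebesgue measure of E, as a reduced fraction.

For pairwise disjoint intervals, m(union_i I_i) = sum_i m(I_i),
and m is invariant under swapping open/closed endpoints (single points have measure 0).
So m(E) = sum_i (b_i - a_i).
  I_1 has length 45/4 - 33/4 = 3.
  I_2 has length 53/4 - 49/4 = 1.
Summing:
  m(E) = 3 + 1 = 4.

4


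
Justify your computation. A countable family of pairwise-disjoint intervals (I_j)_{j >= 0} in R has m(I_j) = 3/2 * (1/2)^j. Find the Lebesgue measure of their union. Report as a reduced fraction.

By countable additivity of the Lebesgue measure on pairwise disjoint measurable sets,
  m(union_{j >= 0} I_j) = sum_{j >= 0} m(I_j) = sum_{j >= 0} a * r^j,
  with a = 3/2 and r = 1/2.
Since 0 < r = 1/2 < 1, the geometric series converges:
  sum_{j >= 0} a * r^j = a / (1 - r).
  = 3/2 / (1 - 1/2)
  = 3/2 / (1/2)
  = 3.

3


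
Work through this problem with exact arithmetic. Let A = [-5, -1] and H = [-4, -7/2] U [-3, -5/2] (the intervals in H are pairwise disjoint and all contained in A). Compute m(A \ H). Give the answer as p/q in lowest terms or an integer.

The ambient interval has length m(A) = -1 - (-5) = 4.
Since the holes are disjoint and sit inside A, by finite additivity
  m(H) = sum_i (b_i - a_i), and m(A \ H) = m(A) - m(H).
Computing the hole measures:
  m(H_1) = -7/2 - (-4) = 1/2.
  m(H_2) = -5/2 - (-3) = 1/2.
Summed: m(H) = 1/2 + 1/2 = 1.
So m(A \ H) = 4 - 1 = 3.

3


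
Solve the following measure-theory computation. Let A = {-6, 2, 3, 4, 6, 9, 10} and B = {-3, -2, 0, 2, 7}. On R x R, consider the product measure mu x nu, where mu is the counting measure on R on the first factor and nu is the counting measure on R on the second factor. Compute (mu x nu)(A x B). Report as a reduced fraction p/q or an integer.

For a measurable rectangle A x B, the product measure satisfies
  (mu x nu)(A x B) = mu(A) * nu(B).
  mu(A) = 7.
  nu(B) = 5.
  (mu x nu)(A x B) = 7 * 5 = 35.

35


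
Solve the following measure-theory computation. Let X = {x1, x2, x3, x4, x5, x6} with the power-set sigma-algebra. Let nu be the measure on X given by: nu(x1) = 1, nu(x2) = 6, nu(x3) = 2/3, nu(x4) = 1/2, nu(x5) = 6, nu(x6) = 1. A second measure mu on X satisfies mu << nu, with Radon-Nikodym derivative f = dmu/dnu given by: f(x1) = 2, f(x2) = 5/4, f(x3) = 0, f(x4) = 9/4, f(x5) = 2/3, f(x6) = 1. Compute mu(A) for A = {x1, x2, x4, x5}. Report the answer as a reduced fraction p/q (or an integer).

By the defining property of the Radon-Nikodym derivative, for every measurable set A,
  mu(A) = integral_A f dnu.
Since nu is a discrete measure concentrated on the atoms of X, the integral over A reduces to the sum
  mu(A) = sum_{x in A} f(x) * nu({x}).
Computing each term:
  x1: f(x1) * nu(x1) = 2 * 1 = 2.
  x2: f(x2) * nu(x2) = 5/4 * 6 = 15/2.
  x4: f(x4) * nu(x4) = 9/4 * 1/2 = 9/8.
  x5: f(x5) * nu(x5) = 2/3 * 6 = 4.
Summing: mu(A) = 2 + 15/2 + 9/8 + 4 = 117/8.

117/8


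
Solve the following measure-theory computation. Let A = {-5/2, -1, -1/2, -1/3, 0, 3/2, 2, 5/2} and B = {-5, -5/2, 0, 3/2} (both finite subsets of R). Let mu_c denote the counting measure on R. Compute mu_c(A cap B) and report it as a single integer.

Counting measure on a finite set equals cardinality. mu_c(A cap B) = |A cap B| (elements appearing in both).
Enumerating the elements of A that also lie in B gives 3 element(s).
So mu_c(A cap B) = 3.

3


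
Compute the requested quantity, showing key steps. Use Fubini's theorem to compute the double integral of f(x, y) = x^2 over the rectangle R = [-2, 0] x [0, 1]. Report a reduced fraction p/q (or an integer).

f(x, y) is a tensor product of a function of x and a function of y, and both factors are bounded continuous (hence Lebesgue integrable) on the rectangle, so Fubini's theorem applies:
  integral_R f d(m x m) = (integral_a1^b1 x^2 dx) * (integral_a2^b2 1 dy).
Inner integral in x: integral_{-2}^{0} x^2 dx = (0^3 - (-2)^3)/3
  = 8/3.
Inner integral in y: integral_{0}^{1} 1 dy = (1^1 - 0^1)/1
  = 1.
Product: (8/3) * (1) = 8/3.

8/3


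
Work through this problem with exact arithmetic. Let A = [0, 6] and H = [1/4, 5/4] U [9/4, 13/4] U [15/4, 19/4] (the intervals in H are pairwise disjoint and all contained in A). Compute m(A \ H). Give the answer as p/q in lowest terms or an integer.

The ambient interval has length m(A) = 6 - 0 = 6.
Since the holes are disjoint and sit inside A, by finite additivity
  m(H) = sum_i (b_i - a_i), and m(A \ H) = m(A) - m(H).
Computing the hole measures:
  m(H_1) = 5/4 - 1/4 = 1.
  m(H_2) = 13/4 - 9/4 = 1.
  m(H_3) = 19/4 - 15/4 = 1.
Summed: m(H) = 1 + 1 + 1 = 3.
So m(A \ H) = 6 - 3 = 3.

3


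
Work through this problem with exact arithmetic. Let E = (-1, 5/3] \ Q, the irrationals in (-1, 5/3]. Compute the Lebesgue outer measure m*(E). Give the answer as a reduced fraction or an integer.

The interval I = (-1, 5/3] has m(I) = 5/3 - (-1) = 8/3 (endpoints are measure-zero, so open/closed/half-open agree). Write I = (I cap Q) u (I \ Q). The rationals in I are countable, so m*(I cap Q) = 0 (cover each rational by intervals whose total length is arbitrarily small). By countable subadditivity m*(I) <= m*(I cap Q) + m*(I \ Q), hence m*(I \ Q) >= m(I) = 8/3. The reverse inequality m*(I \ Q) <= m*(I) = 8/3 is trivial since (I \ Q) is a subset of I. Therefore m*(I \ Q) = 8/3.

8/3


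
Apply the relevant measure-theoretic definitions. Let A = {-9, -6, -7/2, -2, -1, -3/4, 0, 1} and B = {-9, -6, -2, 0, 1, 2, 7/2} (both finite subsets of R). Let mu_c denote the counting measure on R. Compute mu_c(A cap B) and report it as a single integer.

Counting measure on a finite set equals cardinality. mu_c(A cap B) = |A cap B| (elements appearing in both).
Enumerating the elements of A that also lie in B gives 5 element(s).
So mu_c(A cap B) = 5.

5


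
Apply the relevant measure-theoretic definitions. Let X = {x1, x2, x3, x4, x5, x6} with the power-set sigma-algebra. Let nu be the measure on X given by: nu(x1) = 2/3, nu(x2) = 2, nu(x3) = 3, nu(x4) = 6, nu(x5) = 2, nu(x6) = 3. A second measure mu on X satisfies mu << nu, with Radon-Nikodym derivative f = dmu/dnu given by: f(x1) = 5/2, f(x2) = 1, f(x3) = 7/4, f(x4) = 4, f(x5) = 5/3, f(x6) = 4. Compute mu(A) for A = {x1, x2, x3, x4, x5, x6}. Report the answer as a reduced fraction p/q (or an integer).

By the defining property of the Radon-Nikodym derivative, for every measurable set A,
  mu(A) = integral_A f dnu.
Since nu is a discrete measure concentrated on the atoms of X, the integral over A reduces to the sum
  mu(A) = sum_{x in A} f(x) * nu({x}).
Computing each term:
  x1: f(x1) * nu(x1) = 5/2 * 2/3 = 5/3.
  x2: f(x2) * nu(x2) = 1 * 2 = 2.
  x3: f(x3) * nu(x3) = 7/4 * 3 = 21/4.
  x4: f(x4) * nu(x4) = 4 * 6 = 24.
  x5: f(x5) * nu(x5) = 5/3 * 2 = 10/3.
  x6: f(x6) * nu(x6) = 4 * 3 = 12.
Summing: mu(A) = 5/3 + 2 + 21/4 + 24 + 10/3 + 12 = 193/4.

193/4


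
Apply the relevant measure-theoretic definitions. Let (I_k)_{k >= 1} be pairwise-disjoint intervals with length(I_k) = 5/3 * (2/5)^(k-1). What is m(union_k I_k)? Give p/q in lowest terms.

By countable additivity of the Lebesgue measure on pairwise disjoint measurable sets,
  m(union_{k >= 1} I_k) = sum_{k >= 1} m(I_k) = sum_{k >= 1} a * r^(k-1),
  with a = 5/3 and r = 2/5.
Since 0 < r = 2/5 < 1, the geometric series converges:
  sum_{k >= 1} a * r^(k-1) = a / (1 - r).
  = 5/3 / (1 - 2/5)
  = 5/3 / (3/5)
  = 25/9.

25/9


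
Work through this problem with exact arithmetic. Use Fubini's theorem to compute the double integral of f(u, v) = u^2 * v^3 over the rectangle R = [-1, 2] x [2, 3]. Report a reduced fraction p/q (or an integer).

f(u, v) is a tensor product of a function of u and a function of v, and both factors are bounded continuous (hence Lebesgue integrable) on the rectangle, so Fubini's theorem applies:
  integral_R f d(m x m) = (integral_a1^b1 u^2 du) * (integral_a2^b2 v^3 dv).
Inner integral in u: integral_{-1}^{2} u^2 du = (2^3 - (-1)^3)/3
  = 3.
Inner integral in v: integral_{2}^{3} v^3 dv = (3^4 - 2^4)/4
  = 65/4.
Product: (3) * (65/4) = 195/4.

195/4


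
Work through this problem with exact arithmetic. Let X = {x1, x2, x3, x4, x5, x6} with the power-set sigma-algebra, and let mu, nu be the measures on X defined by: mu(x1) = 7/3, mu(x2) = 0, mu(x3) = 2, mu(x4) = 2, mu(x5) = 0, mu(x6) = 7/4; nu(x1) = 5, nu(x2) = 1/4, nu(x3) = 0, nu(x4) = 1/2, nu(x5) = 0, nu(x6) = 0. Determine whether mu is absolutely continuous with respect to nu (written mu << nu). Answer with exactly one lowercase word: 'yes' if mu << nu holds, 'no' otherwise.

mu << nu means: every nu-null measurable set is also mu-null; equivalently, for every atom x, if nu({x}) = 0 then mu({x}) = 0.
Checking each atom:
  x1: nu = 5 > 0 -> no constraint.
  x2: nu = 1/4 > 0 -> no constraint.
  x3: nu = 0, mu = 2 > 0 -> violates mu << nu.
  x4: nu = 1/2 > 0 -> no constraint.
  x5: nu = 0, mu = 0 -> consistent with mu << nu.
  x6: nu = 0, mu = 7/4 > 0 -> violates mu << nu.
The atom(s) x3, x6 violate the condition (nu = 0 but mu > 0). Therefore mu is NOT absolutely continuous w.r.t. nu.

no


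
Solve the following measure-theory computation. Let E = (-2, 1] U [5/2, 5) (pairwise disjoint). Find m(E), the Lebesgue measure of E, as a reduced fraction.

For pairwise disjoint intervals, m(union_i I_i) = sum_i m(I_i),
and m is invariant under swapping open/closed endpoints (single points have measure 0).
So m(E) = sum_i (b_i - a_i).
  I_1 has length 1 - (-2) = 3.
  I_2 has length 5 - 5/2 = 5/2.
Summing:
  m(E) = 3 + 5/2 = 11/2.

11/2


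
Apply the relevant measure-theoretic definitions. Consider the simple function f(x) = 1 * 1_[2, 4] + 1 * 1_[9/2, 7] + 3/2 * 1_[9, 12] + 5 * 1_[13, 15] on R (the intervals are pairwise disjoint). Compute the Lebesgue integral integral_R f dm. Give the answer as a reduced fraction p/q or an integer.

For a simple function f = sum_i c_i * 1_{A_i} with disjoint A_i,
  integral f dm = sum_i c_i * m(A_i).
Lengths of the A_i:
  m(A_1) = 4 - 2 = 2.
  m(A_2) = 7 - 9/2 = 5/2.
  m(A_3) = 12 - 9 = 3.
  m(A_4) = 15 - 13 = 2.
Contributions c_i * m(A_i):
  (1) * (2) = 2.
  (1) * (5/2) = 5/2.
  (3/2) * (3) = 9/2.
  (5) * (2) = 10.
Total: 2 + 5/2 + 9/2 + 10 = 19.

19


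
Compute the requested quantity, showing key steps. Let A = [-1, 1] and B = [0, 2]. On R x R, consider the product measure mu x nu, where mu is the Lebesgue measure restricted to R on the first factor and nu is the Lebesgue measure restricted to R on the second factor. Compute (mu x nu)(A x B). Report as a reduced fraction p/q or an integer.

For a measurable rectangle A x B, the product measure satisfies
  (mu x nu)(A x B) = mu(A) * nu(B).
  mu(A) = 2.
  nu(B) = 2.
  (mu x nu)(A x B) = 2 * 2 = 4.

4


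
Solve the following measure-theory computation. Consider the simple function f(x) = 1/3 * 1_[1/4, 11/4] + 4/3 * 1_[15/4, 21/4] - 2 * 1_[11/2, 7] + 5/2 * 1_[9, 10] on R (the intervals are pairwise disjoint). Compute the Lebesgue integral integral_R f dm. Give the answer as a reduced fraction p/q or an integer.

For a simple function f = sum_i c_i * 1_{A_i} with disjoint A_i,
  integral f dm = sum_i c_i * m(A_i).
Lengths of the A_i:
  m(A_1) = 11/4 - 1/4 = 5/2.
  m(A_2) = 21/4 - 15/4 = 3/2.
  m(A_3) = 7 - 11/2 = 3/2.
  m(A_4) = 10 - 9 = 1.
Contributions c_i * m(A_i):
  (1/3) * (5/2) = 5/6.
  (4/3) * (3/2) = 2.
  (-2) * (3/2) = -3.
  (5/2) * (1) = 5/2.
Total: 5/6 + 2 - 3 + 5/2 = 7/3.

7/3


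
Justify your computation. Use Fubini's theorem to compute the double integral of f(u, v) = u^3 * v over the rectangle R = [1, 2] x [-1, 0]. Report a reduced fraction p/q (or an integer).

f(u, v) is a tensor product of a function of u and a function of v, and both factors are bounded continuous (hence Lebesgue integrable) on the rectangle, so Fubini's theorem applies:
  integral_R f d(m x m) = (integral_a1^b1 u^3 du) * (integral_a2^b2 v dv).
Inner integral in u: integral_{1}^{2} u^3 du = (2^4 - 1^4)/4
  = 15/4.
Inner integral in v: integral_{-1}^{0} v dv = (0^2 - (-1)^2)/2
  = -1/2.
Product: (15/4) * (-1/2) = -15/8.

-15/8


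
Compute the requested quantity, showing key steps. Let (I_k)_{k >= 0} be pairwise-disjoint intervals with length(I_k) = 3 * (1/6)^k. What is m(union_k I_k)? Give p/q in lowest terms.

By countable additivity of the Lebesgue measure on pairwise disjoint measurable sets,
  m(union_{k >= 0} I_k) = sum_{k >= 0} m(I_k) = sum_{k >= 0} a * r^k,
  with a = 3 and r = 1/6.
Since 0 < r = 1/6 < 1, the geometric series converges:
  sum_{k >= 0} a * r^k = a / (1 - r).
  = 3 / (1 - 1/6)
  = 3 / (5/6)
  = 18/5.

18/5


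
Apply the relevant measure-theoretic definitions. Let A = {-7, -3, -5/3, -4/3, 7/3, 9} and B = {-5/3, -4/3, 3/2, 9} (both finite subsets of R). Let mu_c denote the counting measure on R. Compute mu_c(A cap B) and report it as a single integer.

Counting measure on a finite set equals cardinality. mu_c(A cap B) = |A cap B| (elements appearing in both).
Enumerating the elements of A that also lie in B gives 3 element(s).
So mu_c(A cap B) = 3.

3


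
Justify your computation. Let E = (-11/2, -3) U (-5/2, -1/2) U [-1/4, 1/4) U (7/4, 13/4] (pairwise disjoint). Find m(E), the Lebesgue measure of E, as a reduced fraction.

For pairwise disjoint intervals, m(union_i I_i) = sum_i m(I_i),
and m is invariant under swapping open/closed endpoints (single points have measure 0).
So m(E) = sum_i (b_i - a_i).
  I_1 has length -3 - (-11/2) = 5/2.
  I_2 has length -1/2 - (-5/2) = 2.
  I_3 has length 1/4 - (-1/4) = 1/2.
  I_4 has length 13/4 - 7/4 = 3/2.
Summing:
  m(E) = 5/2 + 2 + 1/2 + 3/2 = 13/2.

13/2


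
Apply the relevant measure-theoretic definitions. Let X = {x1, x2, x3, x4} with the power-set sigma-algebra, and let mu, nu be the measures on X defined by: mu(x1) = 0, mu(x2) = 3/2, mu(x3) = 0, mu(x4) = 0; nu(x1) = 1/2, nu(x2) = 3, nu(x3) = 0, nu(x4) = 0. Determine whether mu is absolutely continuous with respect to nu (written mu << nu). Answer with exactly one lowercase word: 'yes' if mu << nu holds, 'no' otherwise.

mu << nu means: every nu-null measurable set is also mu-null; equivalently, for every atom x, if nu({x}) = 0 then mu({x}) = 0.
Checking each atom:
  x1: nu = 1/2 > 0 -> no constraint.
  x2: nu = 3 > 0 -> no constraint.
  x3: nu = 0, mu = 0 -> consistent with mu << nu.
  x4: nu = 0, mu = 0 -> consistent with mu << nu.
No atom violates the condition. Therefore mu << nu.

yes


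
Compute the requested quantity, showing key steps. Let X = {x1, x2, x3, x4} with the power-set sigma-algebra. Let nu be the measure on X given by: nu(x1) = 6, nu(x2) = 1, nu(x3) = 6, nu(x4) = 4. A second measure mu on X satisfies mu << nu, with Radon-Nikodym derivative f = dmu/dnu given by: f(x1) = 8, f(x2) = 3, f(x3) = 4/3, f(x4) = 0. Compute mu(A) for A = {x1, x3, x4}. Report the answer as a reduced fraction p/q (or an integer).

By the defining property of the Radon-Nikodym derivative, for every measurable set A,
  mu(A) = integral_A f dnu.
Since nu is a discrete measure concentrated on the atoms of X, the integral over A reduces to the sum
  mu(A) = sum_{x in A} f(x) * nu({x}).
Computing each term:
  x1: f(x1) * nu(x1) = 8 * 6 = 48.
  x3: f(x3) * nu(x3) = 4/3 * 6 = 8.
  x4: f(x4) * nu(x4) = 0 * 4 = 0.
Summing: mu(A) = 48 + 8 + 0 = 56.

56
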